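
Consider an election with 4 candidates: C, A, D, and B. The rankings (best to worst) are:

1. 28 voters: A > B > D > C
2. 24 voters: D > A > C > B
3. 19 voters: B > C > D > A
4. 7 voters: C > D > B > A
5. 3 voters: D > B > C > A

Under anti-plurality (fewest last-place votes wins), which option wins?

Last-place votes: C 28, A 29, D 0, B 24.
D is ranked last by the fewest voters, so D wins.

D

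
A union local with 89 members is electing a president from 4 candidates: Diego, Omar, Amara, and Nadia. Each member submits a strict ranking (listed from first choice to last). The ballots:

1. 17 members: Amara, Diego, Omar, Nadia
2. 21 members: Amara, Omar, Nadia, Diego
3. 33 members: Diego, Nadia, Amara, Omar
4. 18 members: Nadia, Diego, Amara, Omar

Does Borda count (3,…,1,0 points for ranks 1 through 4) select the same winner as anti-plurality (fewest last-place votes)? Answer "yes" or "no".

Borda — scores: Diego 169, Omar 59, Amara 165, Nadia 141. Winner: Diego.
Anti-plurality — last-place votes: Diego 21, Omar 51, Amara 0, Nadia 17. Winner: Amara.
The two methods disagree.

no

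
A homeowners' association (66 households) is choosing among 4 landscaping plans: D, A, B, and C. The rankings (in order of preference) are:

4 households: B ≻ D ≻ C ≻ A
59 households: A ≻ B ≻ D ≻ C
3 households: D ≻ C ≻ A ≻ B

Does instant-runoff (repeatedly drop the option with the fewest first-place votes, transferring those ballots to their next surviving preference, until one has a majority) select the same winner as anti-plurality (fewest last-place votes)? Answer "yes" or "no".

no

Instant-runoff — R1 D 3, A 59, B 4, C 0 (A winner). Winner: A.
Anti-plurality — last-place votes: D 0, A 4, B 3, C 59. Winner: D.
The two methods disagree.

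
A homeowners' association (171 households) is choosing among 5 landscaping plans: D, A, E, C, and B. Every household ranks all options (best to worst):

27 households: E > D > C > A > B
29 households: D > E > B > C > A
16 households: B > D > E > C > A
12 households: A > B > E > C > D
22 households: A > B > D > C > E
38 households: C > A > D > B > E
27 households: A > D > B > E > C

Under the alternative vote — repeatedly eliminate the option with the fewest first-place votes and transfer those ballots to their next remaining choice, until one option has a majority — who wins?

A

Round 1: D 29, A 61, E 27, C 38, B 16. Eliminate B.
Round 2: D 45, A 61, E 27, C 38. Eliminate E.
Round 3: D 72, A 61, C 38. Eliminate C.
Round 4: D 72, A 99. A has a majority.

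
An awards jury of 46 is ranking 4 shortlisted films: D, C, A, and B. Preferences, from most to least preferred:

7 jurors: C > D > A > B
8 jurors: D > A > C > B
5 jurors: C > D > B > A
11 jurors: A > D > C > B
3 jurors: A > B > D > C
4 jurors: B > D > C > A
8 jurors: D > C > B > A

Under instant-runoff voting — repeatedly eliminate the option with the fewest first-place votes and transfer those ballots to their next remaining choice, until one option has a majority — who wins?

Round 1: D 16, C 12, A 14, B 4. Eliminate B.
Round 2: D 20, C 12, A 14. Eliminate C.
Round 3: D 32, A 14. D has a majority.

D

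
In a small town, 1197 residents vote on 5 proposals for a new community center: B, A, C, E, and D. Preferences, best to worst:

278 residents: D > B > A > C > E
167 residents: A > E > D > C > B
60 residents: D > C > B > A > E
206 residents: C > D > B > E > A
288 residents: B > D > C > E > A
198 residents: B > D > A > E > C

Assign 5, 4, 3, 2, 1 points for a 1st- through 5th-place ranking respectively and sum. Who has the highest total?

D

B: 278·4 + 167·1 + 60·3 + 206·3 + 288·5 + 198·5 = 4507
A: 278·3 + 167·5 + 60·2 + 206·1 + 288·1 + 198·3 = 2877
C: 278·2 + 167·2 + 60·4 + 206·5 + 288·3 + 198·1 = 3222
E: 278·1 + 167·4 + 60·1 + 206·2 + 288·2 + 198·2 = 2390
D: 278·5 + 167·3 + 60·5 + 206·4 + 288·4 + 198·4 = 4959
D has the highest Borda score (4959).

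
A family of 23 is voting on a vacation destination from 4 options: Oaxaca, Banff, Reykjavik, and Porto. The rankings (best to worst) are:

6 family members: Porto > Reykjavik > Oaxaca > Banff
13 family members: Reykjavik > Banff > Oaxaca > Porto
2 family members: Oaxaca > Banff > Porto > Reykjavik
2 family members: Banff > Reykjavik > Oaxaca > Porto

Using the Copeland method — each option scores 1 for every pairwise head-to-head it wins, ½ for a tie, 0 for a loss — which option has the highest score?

Reykjavik

Oaxaca: beats Porto; loses to Banff and Reykjavik → score 1.
Banff: beats Oaxaca and Porto; loses to Reykjavik → score 2.
Reykjavik: beats Oaxaca, Banff, and Porto → score 3.
Porto: loses to Oaxaca, Banff, and Reykjavik → score 0.
Reykjavik has the best pairwise record.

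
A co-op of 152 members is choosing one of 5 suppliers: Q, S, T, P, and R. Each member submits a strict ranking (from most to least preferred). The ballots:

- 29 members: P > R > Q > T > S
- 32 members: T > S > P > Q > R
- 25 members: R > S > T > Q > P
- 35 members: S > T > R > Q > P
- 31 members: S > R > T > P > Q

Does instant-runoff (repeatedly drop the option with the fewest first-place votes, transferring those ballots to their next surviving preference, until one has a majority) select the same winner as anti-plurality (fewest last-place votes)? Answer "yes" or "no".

no

Instant-runoff — R1 Q 0, S 66, T 32, P 29, R 25 (Q out); R2 S 66, T 32, P 29, R 25 (R out); R3 S 91, T 32, P 29 (S winner). Winner: S.
Anti-plurality — last-place votes: Q 31, S 29, T 0, P 60, R 32. Winner: T.
The two methods disagree.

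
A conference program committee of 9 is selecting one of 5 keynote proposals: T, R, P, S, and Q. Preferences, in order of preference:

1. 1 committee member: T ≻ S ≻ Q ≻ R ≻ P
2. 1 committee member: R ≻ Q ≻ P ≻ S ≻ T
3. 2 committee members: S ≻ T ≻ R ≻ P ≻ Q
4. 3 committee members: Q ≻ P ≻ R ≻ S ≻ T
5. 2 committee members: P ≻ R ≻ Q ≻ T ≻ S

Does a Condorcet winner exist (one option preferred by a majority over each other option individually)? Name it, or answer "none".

none

Checking pairwise contests:
R beats T 6–3.
P beats R 5–4.
Q beats P 5–4.
R beats S 6–3.
R beats Q 5–4.
Every option loses at least one head-to-head, so there is no Condorcet winner.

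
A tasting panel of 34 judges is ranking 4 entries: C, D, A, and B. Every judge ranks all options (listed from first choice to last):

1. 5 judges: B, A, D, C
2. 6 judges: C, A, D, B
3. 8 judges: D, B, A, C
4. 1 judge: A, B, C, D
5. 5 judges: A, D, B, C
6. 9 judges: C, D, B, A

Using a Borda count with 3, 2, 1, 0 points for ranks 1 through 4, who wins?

D

C: 5·0 + 6·3 + 8·0 + 1·1 + 5·0 + 9·3 = 46
D: 5·1 + 6·1 + 8·3 + 1·0 + 5·2 + 9·2 = 63
A: 5·2 + 6·2 + 8·1 + 1·3 + 5·3 + 9·0 = 48
B: 5·3 + 6·0 + 8·2 + 1·2 + 5·1 + 9·1 = 47
D has the highest Borda score (63).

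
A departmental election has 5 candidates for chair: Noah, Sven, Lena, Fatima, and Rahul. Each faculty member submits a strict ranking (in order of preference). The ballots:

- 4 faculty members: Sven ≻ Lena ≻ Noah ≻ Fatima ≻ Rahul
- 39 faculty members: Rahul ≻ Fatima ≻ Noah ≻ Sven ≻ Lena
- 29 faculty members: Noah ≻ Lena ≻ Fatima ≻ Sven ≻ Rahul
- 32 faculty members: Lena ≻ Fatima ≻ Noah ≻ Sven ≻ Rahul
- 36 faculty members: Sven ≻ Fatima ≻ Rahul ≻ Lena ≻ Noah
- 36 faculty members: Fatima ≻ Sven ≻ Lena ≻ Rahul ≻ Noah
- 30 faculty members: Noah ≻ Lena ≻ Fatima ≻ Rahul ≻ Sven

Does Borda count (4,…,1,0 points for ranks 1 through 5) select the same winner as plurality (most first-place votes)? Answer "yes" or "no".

no

Borda — scores: Noah 386, Sven 368, Lena 425, Fatima 587, Rahul 294. Winner: Fatima.
Plurality — first-place votes: Noah 59, Sven 40, Lena 32, Fatima 36, Rahul 39. Winner: Noah.
The two methods disagree.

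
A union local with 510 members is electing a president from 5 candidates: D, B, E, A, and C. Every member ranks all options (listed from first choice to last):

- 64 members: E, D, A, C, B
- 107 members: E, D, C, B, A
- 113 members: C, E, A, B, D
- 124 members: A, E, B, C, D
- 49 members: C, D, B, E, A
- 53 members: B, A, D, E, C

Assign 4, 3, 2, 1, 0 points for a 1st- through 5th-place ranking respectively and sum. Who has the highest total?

E

D: 64·3 + 107·3 + 113·0 + 124·0 + 49·3 + 53·2 = 766
B: 64·0 + 107·1 + 113·1 + 124·2 + 49·2 + 53·4 = 778
E: 64·4 + 107·4 + 113·3 + 124·3 + 49·1 + 53·1 = 1497
A: 64·2 + 107·0 + 113·2 + 124·4 + 49·0 + 53·3 = 1009
C: 64·1 + 107·2 + 113·4 + 124·1 + 49·4 + 53·0 = 1050
E has the highest Borda score (1497).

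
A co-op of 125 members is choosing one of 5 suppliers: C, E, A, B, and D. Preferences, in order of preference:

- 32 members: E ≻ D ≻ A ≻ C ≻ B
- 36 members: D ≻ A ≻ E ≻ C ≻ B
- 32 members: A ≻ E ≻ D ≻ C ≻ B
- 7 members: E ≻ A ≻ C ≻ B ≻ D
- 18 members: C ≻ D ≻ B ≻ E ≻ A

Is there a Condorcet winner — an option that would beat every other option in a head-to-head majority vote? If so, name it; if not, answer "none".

none

Checking pairwise contests:
E beats C 107–18.
A beats E 68–57.
D beats A 86–39.
C beats B 125–0.
E beats D 71–54.
Every option loses at least one head-to-head, so there is no Condorcet winner.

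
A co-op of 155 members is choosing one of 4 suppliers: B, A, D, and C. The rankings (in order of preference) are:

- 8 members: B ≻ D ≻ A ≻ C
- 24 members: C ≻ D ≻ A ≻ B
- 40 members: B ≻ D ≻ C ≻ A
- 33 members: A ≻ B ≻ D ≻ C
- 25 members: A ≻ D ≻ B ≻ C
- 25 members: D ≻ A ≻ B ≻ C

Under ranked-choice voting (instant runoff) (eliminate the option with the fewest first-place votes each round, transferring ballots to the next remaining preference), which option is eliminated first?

C

Round 1: B 48, A 58, D 25, C 24. Eliminate C.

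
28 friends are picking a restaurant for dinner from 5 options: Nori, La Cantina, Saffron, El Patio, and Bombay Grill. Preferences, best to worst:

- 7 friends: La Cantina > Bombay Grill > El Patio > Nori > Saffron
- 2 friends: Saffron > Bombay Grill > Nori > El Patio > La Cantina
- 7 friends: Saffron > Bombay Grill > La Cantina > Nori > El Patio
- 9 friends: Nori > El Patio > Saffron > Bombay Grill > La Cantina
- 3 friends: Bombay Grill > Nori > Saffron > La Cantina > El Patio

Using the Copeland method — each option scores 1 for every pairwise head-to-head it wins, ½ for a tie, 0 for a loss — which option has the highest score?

Nori: beats Saffron and El Patio; ties La Cantina; loses to Bombay Grill → score 2.5.
La Cantina: beats El Patio; ties Nori; loses to Saffron and Bombay Grill → score 1.5.
Saffron: beats La Cantina and Bombay Grill; loses to Nori and El Patio → score 2.
El Patio: beats Saffron; loses to Nori, La Cantina, and Bombay Grill → score 1.
Bombay Grill: beats Nori, La Cantina, and El Patio; loses to Saffron → score 3.
Bombay Grill has the best pairwise record.

Bombay Grill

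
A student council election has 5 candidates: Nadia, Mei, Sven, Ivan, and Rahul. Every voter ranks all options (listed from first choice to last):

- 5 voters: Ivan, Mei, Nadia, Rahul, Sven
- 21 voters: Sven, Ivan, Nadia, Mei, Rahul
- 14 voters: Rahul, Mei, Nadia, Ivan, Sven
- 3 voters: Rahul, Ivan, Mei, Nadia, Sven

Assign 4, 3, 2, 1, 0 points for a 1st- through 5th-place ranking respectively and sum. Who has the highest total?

Nadia: 5·2 + 21·2 + 14·2 + 3·1 = 83
Mei: 5·3 + 21·1 + 14·3 + 3·2 = 84
Sven: 5·0 + 21·4 + 14·0 + 3·0 = 84
Ivan: 5·4 + 21·3 + 14·1 + 3·3 = 106
Rahul: 5·1 + 21·0 + 14·4 + 3·4 = 73
Ivan has the highest Borda score (106).

Ivan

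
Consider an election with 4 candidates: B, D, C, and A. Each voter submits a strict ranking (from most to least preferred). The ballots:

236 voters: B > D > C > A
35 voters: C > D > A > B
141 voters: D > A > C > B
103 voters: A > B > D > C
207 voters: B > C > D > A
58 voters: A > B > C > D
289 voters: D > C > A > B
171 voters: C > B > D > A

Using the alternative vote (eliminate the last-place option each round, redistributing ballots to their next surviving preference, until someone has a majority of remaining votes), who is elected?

Round 1: B 443, D 430, C 206, A 161. Eliminate A.
Round 2: B 604, D 430, C 206. Eliminate C.
Round 3: B 775, D 465. B has a majority.

B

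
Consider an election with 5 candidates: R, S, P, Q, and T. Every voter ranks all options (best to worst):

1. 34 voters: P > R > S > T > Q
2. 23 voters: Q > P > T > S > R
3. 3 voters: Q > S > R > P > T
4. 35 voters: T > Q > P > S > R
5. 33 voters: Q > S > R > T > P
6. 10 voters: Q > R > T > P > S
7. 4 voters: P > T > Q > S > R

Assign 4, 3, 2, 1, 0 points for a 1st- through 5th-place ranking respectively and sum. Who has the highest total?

Q

R: 34·3 + 23·0 + 3·2 + 35·0 + 33·2 + 10·3 + 4·0 = 204
S: 34·2 + 23·1 + 3·3 + 35·1 + 33·3 + 10·0 + 4·1 = 238
P: 34·4 + 23·3 + 3·1 + 35·2 + 33·0 + 10·1 + 4·4 = 304
Q: 34·0 + 23·4 + 3·4 + 35·3 + 33·4 + 10·4 + 4·2 = 389
T: 34·1 + 23·2 + 3·0 + 35·4 + 33·1 + 10·2 + 4·3 = 285
Q has the highest Borda score (389).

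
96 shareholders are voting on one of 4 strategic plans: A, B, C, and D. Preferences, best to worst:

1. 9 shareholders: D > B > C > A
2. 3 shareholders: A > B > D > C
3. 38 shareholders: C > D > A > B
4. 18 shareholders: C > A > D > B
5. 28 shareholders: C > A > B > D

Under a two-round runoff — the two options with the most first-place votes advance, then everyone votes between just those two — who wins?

Round 1 first-place votes: A 3, B 0, C 84, D 9.
C and D advance.
Runoff: C is preferred to D by 84 voters; D by 12.
C wins the runoff.

C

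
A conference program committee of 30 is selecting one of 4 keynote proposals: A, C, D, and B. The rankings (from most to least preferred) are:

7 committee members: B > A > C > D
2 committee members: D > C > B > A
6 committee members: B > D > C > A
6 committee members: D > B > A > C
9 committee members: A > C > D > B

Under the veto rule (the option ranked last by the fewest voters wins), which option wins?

Last-place votes: A 8, C 6, D 7, B 9.
C is ranked last by the fewest voters, so C wins.

C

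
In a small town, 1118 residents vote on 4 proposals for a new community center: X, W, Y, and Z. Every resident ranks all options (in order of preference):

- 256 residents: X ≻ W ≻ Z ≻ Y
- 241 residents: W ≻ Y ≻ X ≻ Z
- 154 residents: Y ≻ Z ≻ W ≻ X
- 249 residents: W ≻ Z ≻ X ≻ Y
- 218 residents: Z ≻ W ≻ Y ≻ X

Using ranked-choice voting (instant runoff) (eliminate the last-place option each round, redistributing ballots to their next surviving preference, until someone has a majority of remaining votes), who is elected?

W

Round 1: X 256, W 490, Y 154, Z 218. Eliminate Y.
Round 2: X 256, W 490, Z 372. Eliminate X.
Round 3: W 746, Z 372. W has a majority.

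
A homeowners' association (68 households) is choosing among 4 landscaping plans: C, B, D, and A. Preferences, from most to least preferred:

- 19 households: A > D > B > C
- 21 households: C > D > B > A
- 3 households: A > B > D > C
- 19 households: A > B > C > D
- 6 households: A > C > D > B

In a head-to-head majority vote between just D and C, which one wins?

Voters preferring D to C: 22; preferring C to D: 46.
C wins the head-to-head.

C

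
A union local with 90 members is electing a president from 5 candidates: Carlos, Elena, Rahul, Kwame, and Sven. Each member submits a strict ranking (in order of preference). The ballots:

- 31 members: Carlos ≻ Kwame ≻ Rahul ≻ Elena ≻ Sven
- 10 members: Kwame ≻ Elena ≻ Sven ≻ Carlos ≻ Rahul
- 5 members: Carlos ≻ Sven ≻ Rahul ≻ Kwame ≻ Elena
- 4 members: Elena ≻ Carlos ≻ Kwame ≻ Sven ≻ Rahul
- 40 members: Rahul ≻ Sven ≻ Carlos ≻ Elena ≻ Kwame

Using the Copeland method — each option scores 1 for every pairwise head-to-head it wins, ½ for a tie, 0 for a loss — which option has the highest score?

Carlos

Carlos: beats Elena, Rahul, and Kwame; loses to Sven → score 3.
Elena: ties Sven; loses to Carlos, Rahul, and Kwame → score 0.5.
Rahul: beats Elena and Sven; ties Kwame; loses to Carlos → score 2.5.
Kwame: beats Elena; ties Rahul and Sven; loses to Carlos → score 2.
Sven: beats Carlos; ties Elena and Kwame; loses to Rahul → score 2.
Carlos has the best pairwise record.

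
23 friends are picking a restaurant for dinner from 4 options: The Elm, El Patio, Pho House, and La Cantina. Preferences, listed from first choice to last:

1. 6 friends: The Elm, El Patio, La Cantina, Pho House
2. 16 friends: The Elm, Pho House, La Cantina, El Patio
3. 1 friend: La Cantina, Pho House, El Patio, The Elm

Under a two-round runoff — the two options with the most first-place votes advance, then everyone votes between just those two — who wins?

Round 1 first-place votes: The Elm 22, El Patio 0, Pho House 0, La Cantina 1.
The Elm and La Cantina advance.
Runoff: The Elm is preferred to La Cantina by 22 voters; La Cantina by 1.
The Elm wins the runoff.

The Elm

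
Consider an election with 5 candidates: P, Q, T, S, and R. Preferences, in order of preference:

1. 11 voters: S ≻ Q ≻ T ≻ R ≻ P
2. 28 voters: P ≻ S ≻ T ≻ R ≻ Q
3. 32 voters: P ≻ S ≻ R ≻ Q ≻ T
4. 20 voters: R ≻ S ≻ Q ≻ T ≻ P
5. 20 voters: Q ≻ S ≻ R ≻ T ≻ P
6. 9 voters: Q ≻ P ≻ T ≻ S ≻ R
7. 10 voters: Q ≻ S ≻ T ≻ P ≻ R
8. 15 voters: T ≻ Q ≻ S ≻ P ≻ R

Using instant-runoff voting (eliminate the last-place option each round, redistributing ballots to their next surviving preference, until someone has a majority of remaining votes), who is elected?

Round 1: P 60, Q 39, T 15, S 11, R 20. Eliminate S.
Round 2: P 60, Q 50, T 15, R 20. Eliminate T.
Round 3: P 60, Q 65, R 20. Eliminate R.
Round 4: P 60, Q 85. Q has a majority.

Q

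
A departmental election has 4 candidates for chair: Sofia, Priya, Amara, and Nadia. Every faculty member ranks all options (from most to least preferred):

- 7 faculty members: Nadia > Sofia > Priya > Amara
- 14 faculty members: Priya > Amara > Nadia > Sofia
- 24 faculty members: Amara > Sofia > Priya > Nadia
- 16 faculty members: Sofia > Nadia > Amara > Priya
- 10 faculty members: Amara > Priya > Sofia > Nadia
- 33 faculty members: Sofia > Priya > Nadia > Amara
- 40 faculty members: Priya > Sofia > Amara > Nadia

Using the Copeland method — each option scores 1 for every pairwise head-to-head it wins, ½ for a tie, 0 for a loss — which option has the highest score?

Sofia

Sofia: beats Priya, Amara, and Nadia → score 3.
Priya: beats Amara and Nadia; loses to Sofia → score 2.
Amara: beats Nadia; loses to Sofia and Priya → score 1.
Nadia: loses to Sofia, Priya, and Amara → score 0.
Sofia has the best pairwise record.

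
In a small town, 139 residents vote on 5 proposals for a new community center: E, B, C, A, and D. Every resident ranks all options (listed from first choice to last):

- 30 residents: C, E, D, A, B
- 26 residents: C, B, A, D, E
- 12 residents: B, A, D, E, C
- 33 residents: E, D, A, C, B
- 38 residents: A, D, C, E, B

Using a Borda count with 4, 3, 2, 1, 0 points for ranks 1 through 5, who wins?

E: 30·3 + 26·0 + 12·1 + 33·4 + 38·1 = 272
B: 30·0 + 26·3 + 12·4 + 33·0 + 38·0 = 126
C: 30·4 + 26·4 + 12·0 + 33·1 + 38·2 = 333
A: 30·1 + 26·2 + 12·3 + 33·2 + 38·4 = 336
D: 30·2 + 26·1 + 12·2 + 33·3 + 38·3 = 323
A has the highest Borda score (336).

A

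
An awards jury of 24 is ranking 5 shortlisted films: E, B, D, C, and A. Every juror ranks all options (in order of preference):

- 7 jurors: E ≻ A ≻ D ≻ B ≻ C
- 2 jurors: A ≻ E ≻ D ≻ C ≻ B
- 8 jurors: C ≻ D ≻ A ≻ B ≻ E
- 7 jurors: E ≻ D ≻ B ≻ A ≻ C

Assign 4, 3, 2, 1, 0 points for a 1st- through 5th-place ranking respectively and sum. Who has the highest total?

E: 7·4 + 2·3 + 8·0 + 7·4 = 62
B: 7·1 + 2·0 + 8·1 + 7·2 = 29
D: 7·2 + 2·2 + 8·3 + 7·3 = 63
C: 7·0 + 2·1 + 8·4 + 7·0 = 34
A: 7·3 + 2·4 + 8·2 + 7·1 = 52
D has the highest Borda score (63).

D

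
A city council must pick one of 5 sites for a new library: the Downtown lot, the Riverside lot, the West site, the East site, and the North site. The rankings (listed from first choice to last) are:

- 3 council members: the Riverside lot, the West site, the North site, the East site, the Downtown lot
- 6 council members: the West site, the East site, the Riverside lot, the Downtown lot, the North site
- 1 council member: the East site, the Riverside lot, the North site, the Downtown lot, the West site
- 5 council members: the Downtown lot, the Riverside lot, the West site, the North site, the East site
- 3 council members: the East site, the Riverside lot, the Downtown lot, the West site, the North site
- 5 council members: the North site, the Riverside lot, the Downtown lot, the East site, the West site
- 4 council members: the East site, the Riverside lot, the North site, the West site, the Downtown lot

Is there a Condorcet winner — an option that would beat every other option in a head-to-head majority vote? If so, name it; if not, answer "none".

none

Checking pairwise contests:
the Riverside lot beats the Downtown lot 22–5.
the East site beats the Riverside lot 14–13.
the Downtown lot beats the West site 14–13.
the West site beats the East site 14–13.
the Downtown lot beats the North site 14–13.
Every option loses at least one head-to-head, so there is no Condorcet winner.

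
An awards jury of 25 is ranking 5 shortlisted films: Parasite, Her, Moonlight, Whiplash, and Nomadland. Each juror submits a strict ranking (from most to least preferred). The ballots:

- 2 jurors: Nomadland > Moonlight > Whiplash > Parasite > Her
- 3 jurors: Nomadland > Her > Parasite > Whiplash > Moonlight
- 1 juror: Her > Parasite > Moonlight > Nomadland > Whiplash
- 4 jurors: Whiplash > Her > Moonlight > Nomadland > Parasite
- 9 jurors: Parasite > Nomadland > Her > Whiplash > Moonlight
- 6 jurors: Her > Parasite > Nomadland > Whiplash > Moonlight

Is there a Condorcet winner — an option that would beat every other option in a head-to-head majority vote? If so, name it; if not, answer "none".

none

Checking pairwise contests:
Her beats Parasite 14–11.
Nomadland beats Her 14–11.
Parasite beats Moonlight 19–6.
Parasite beats Whiplash 19–6.
Parasite beats Nomadland 16–9.
Every option loses at least one head-to-head, so there is no Condorcet winner.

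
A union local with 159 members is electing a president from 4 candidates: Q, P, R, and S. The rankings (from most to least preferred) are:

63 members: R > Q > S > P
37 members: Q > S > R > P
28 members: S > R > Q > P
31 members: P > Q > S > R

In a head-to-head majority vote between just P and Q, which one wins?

Voters preferring P to Q: 31; preferring Q to P: 128.
Q wins the head-to-head.

Q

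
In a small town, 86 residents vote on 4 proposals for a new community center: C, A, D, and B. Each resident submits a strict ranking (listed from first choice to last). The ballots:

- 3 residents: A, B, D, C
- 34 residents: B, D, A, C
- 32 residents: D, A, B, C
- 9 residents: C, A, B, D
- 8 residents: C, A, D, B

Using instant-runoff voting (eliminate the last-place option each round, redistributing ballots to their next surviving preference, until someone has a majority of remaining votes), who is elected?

B

Round 1: C 17, A 3, D 32, B 34. Eliminate A.
Round 2: C 17, D 32, B 37. Eliminate C.
Round 3: D 40, B 46. B has a majority.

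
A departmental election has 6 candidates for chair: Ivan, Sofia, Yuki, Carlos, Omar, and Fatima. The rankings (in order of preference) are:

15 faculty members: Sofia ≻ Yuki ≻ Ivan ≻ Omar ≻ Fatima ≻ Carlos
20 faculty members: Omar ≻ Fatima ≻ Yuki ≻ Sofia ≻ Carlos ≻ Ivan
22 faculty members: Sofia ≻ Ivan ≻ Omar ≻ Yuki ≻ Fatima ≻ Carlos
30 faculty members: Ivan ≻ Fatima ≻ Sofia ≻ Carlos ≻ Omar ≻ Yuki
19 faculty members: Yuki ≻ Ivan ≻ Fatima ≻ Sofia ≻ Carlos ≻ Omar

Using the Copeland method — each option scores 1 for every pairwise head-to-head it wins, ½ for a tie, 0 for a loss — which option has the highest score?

Sofia

Ivan: beats Carlos, Omar, and Fatima; loses to Sofia and Yuki → score 3.
Sofia: beats Ivan, Yuki, Carlos, and Omar; loses to Fatima → score 4.
Yuki: beats Ivan, Carlos, and Fatima; loses to Sofia and Omar → score 3.
Carlos: loses to Ivan, Sofia, Yuki, Omar, and Fatima → score 0.
Omar: beats Yuki, Carlos, and Fatima; loses to Ivan and Sofia → score 3.
Fatima: beats Sofia and Carlos; loses to Ivan, Yuki, and Omar → score 2.
Sofia has the best pairwise record.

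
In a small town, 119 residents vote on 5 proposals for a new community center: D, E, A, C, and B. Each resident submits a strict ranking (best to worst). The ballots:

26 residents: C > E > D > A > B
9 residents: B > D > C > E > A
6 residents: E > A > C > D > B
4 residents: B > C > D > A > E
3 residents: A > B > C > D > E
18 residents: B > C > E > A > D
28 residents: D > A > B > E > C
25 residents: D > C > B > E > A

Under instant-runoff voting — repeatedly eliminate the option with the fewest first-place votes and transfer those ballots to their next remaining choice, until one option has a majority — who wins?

D

Round 1: D 53, E 6, A 3, C 26, B 31. Eliminate A.
Round 2: D 53, E 6, C 26, B 34. Eliminate E.
Round 3: D 53, C 32, B 34. Eliminate C.
Round 4: D 85, B 34. D has a majority.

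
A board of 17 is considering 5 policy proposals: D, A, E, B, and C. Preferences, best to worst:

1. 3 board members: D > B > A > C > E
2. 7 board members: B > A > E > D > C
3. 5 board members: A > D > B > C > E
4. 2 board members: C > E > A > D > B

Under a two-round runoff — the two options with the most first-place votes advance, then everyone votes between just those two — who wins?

B

Round 1 first-place votes: D 3, A 5, E 0, B 7, C 2.
B and A advance.
Runoff: B is preferred to A by 10 voters; A by 7.
B wins the runoff.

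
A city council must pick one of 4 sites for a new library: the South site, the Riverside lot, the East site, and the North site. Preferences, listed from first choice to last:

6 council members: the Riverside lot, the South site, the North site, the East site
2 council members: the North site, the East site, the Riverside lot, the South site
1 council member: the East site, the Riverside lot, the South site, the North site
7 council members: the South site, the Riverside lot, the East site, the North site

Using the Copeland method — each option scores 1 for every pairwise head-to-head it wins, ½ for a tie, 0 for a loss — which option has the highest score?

the Riverside lot

the South site: beats the East site and the North site; loses to the Riverside lot → score 2.
the Riverside lot: beats the South site, the East site, and the North site → score 3.
the East site: ties the North site; loses to the South site and the Riverside lot → score 0.5.
the North site: ties the East site; loses to the South site and the Riverside lot → score 0.5.
the Riverside lot has the best pairwise record.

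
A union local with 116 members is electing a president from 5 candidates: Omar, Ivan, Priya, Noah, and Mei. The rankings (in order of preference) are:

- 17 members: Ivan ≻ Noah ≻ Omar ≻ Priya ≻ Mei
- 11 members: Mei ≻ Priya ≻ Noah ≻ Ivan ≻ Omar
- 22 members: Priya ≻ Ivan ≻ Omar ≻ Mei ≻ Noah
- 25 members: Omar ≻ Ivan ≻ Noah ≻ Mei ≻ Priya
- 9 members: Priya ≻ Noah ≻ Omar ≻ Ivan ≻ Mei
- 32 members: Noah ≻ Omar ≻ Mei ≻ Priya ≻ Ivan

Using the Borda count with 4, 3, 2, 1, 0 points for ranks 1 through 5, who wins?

Omar

Omar: 17·2 + 11·0 + 22·2 + 25·4 + 9·2 + 32·3 = 292
Ivan: 17·4 + 11·1 + 22·3 + 25·3 + 9·1 + 32·0 = 229
Priya: 17·1 + 11·3 + 22·4 + 25·0 + 9·4 + 32·1 = 206
Noah: 17·3 + 11·2 + 22·0 + 25·2 + 9·3 + 32·4 = 278
Mei: 17·0 + 11·4 + 22·1 + 25·1 + 9·0 + 32·2 = 155
Omar has the highest Borda score (292).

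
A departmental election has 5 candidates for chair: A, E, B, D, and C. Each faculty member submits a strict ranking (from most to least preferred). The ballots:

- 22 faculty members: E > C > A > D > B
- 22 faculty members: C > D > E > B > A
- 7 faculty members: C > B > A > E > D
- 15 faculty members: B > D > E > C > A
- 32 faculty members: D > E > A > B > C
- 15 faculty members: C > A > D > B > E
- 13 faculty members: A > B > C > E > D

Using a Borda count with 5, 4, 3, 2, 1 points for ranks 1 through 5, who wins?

D

A: 22·3 + 22·1 + 7·3 + 15·1 + 32·3 + 15·4 + 13·5 = 345
E: 22·5 + 22·3 + 7·2 + 15·3 + 32·4 + 15·1 + 13·2 = 404
B: 22·1 + 22·2 + 7·4 + 15·5 + 32·2 + 15·2 + 13·4 = 315
D: 22·2 + 22·4 + 7·1 + 15·4 + 32·5 + 15·3 + 13·1 = 417
C: 22·4 + 22·5 + 7·5 + 15·2 + 32·1 + 15·5 + 13·3 = 409
D has the highest Borda score (417).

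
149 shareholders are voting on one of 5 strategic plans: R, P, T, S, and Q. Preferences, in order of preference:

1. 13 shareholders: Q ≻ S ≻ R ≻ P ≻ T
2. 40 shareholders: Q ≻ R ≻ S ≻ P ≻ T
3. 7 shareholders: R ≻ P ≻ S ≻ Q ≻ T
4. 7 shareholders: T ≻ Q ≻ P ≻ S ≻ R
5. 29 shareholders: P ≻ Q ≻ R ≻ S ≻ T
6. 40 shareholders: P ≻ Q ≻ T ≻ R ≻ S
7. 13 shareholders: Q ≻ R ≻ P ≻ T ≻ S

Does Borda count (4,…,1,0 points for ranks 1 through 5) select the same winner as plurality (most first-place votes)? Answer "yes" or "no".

Borda — scores: R 311, P 390, T 121, S 169, Q 499. Winner: Q.
Plurality — first-place votes: R 7, P 69, T 7, S 0, Q 66. Winner: P.
The two methods disagree.

no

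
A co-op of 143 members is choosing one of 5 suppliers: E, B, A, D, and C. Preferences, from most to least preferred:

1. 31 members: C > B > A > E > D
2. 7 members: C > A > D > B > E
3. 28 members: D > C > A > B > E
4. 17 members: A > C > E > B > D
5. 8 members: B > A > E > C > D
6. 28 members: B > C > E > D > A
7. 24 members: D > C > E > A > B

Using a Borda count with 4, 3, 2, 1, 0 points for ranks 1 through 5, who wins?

E: 31·1 + 7·0 + 28·0 + 17·2 + 8·2 + 28·2 + 24·2 = 185
B: 31·3 + 7·1 + 28·1 + 17·1 + 8·4 + 28·4 + 24·0 = 289
A: 31·2 + 7·3 + 28·2 + 17·4 + 8·3 + 28·0 + 24·1 = 255
D: 31·0 + 7·2 + 28·4 + 17·0 + 8·0 + 28·1 + 24·4 = 250
C: 31·4 + 7·4 + 28·3 + 17·3 + 8·1 + 28·3 + 24·3 = 451
C has the highest Borda score (451).

C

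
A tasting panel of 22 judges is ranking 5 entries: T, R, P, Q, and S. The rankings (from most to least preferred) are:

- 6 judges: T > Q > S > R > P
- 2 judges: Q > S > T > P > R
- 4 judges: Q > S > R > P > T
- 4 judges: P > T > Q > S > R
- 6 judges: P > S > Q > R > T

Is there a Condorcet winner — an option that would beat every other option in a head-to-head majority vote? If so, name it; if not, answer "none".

Q

Q vs T: 12–10 for Q.
Q vs R: 22–0 for Q.
Q vs P: 12–10 for Q.
Q vs S: 16–6 for Q.
Q beats every other option head-to-head.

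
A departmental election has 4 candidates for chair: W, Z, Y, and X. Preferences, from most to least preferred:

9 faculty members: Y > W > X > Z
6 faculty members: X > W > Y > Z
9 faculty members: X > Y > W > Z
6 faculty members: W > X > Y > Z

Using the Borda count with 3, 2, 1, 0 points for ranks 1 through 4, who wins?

X

W: 9·2 + 6·2 + 9·1 + 6·3 = 57
Z: 9·0 + 6·0 + 9·0 + 6·0 = 0
Y: 9·3 + 6·1 + 9·2 + 6·1 = 57
X: 9·1 + 6·3 + 9·3 + 6·2 = 66
X has the highest Borda score (66).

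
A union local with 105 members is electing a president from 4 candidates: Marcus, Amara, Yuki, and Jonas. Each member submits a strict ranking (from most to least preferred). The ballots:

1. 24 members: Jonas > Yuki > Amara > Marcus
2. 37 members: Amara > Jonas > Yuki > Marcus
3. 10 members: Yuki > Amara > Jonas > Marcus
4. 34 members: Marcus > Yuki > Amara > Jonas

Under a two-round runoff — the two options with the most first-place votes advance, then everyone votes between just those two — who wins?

Amara

Round 1 first-place votes: Marcus 34, Amara 37, Yuki 10, Jonas 24.
Amara and Marcus advance.
Runoff: Amara is preferred to Marcus by 71 voters; Marcus by 34.
Amara wins the runoff.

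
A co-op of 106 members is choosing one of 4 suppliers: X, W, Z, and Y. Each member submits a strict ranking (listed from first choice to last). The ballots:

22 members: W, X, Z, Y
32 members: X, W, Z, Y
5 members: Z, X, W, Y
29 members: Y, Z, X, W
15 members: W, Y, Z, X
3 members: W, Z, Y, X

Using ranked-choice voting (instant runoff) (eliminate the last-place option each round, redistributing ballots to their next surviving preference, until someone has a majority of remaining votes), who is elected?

Round 1: X 32, W 40, Z 5, Y 29. Eliminate Z.
Round 2: X 37, W 40, Y 29. Eliminate Y.
Round 3: X 66, W 40. X has a majority.

X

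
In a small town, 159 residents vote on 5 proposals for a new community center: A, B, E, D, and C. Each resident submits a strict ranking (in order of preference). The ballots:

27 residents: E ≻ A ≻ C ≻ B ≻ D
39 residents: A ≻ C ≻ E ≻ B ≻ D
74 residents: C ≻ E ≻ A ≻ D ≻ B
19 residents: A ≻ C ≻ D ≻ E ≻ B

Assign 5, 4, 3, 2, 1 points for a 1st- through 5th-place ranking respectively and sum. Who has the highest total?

A: 27·4 + 39·5 + 74·3 + 19·5 = 620
B: 27·2 + 39·2 + 74·1 + 19·1 = 225
E: 27·5 + 39·3 + 74·4 + 19·2 = 586
D: 27·1 + 39·1 + 74·2 + 19·3 = 271
C: 27·3 + 39·4 + 74·5 + 19·4 = 683
C has the highest Borda score (683).

C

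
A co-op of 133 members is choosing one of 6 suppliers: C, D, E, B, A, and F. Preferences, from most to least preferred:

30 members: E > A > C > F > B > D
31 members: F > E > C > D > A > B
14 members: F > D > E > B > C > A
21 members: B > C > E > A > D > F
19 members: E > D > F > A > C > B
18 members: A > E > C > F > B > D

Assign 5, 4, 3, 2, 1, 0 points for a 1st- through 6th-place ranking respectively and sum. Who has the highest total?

E

C: 30·3 + 31·3 + 14·1 + 21·4 + 19·1 + 18·3 = 354
D: 30·0 + 31·2 + 14·4 + 21·1 + 19·4 + 18·0 = 215
E: 30·5 + 31·4 + 14·3 + 21·3 + 19·5 + 18·4 = 546
B: 30·1 + 31·0 + 14·2 + 21·5 + 19·0 + 18·1 = 181
A: 30·4 + 31·1 + 14·0 + 21·2 + 19·2 + 18·5 = 321
F: 30·2 + 31·5 + 14·5 + 21·0 + 19·3 + 18·2 = 378
E has the highest Borda score (546).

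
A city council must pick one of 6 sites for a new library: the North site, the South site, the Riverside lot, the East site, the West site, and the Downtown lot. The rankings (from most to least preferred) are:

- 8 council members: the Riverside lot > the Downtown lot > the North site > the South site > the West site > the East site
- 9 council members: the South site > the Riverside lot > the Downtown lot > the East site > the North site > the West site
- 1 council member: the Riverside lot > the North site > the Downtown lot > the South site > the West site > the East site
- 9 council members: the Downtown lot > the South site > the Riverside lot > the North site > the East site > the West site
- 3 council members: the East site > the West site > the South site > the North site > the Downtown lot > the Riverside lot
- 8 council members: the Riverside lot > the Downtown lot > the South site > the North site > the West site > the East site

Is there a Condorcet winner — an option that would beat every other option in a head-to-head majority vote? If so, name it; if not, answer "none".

Checking pairwise contests:
the South site beats the North site 29–9.
the Downtown lot beats the South site 26–12.
the South site beats the Riverside lot 21–17.
the North site beats the East site 26–12.
the North site beats the West site 35–3.
the Riverside lot beats the Downtown lot 26–12.
Every option loses at least one head-to-head, so there is no Condorcet winner.

none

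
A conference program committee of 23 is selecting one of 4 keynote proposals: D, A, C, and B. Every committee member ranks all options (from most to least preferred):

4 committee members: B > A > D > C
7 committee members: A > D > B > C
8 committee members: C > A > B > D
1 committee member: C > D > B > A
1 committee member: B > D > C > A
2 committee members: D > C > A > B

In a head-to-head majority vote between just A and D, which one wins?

A

Voters preferring A to D: 19; preferring D to A: 4.
A wins the head-to-head.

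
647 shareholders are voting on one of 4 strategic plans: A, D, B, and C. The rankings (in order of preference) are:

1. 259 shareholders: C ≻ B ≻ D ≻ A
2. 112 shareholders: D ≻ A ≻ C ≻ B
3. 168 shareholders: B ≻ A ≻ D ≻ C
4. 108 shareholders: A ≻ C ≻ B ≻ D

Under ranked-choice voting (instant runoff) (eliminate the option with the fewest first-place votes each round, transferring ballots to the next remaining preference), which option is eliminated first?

A

Round 1: A 108, D 112, B 168, C 259. Eliminate A.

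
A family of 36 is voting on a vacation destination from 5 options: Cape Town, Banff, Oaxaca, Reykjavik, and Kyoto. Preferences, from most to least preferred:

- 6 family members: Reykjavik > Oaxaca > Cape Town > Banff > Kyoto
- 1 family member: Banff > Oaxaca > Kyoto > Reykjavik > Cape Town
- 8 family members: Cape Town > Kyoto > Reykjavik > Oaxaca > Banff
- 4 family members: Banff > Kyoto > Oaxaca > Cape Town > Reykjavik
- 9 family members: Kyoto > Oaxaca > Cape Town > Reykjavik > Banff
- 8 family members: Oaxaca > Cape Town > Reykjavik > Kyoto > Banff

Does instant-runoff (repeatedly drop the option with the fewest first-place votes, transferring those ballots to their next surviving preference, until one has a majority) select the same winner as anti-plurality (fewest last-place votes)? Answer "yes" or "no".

no

Instant-runoff — R1 Cape Town 8, Banff 5, Oaxaca 8, Reykjavik 6, Kyoto 9 (Banff out); R2 Cape Town 8, Oaxaca 9, Reykjavik 6, Kyoto 13 (Reykjavik out); R3 Cape Town 8, Oaxaca 15, Kyoto 13 (Cape Town out); R4 Oaxaca 15, Kyoto 21 (Kyoto winner). Winner: Kyoto.
Anti-plurality — last-place votes: Cape Town 1, Banff 25, Oaxaca 0, Reykjavik 4, Kyoto 6. Winner: Oaxaca.
The two methods disagree.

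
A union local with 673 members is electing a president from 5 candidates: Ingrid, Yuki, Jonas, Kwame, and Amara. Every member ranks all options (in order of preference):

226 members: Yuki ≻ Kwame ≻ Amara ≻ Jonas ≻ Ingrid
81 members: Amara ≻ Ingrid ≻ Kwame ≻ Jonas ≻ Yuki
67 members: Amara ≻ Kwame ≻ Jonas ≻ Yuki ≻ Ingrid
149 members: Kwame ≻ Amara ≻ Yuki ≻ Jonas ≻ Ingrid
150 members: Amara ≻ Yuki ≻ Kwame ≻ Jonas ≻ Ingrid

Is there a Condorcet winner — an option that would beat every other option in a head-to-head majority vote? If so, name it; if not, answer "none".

none

Checking pairwise contests:
Yuki beats Ingrid 592–81.
Amara beats Yuki 447–226.
Yuki beats Jonas 525–148.
Yuki beats Kwame 376–297.
Kwame beats Amara 375–298.
Every option loses at least one head-to-head, so there is no Condorcet winner.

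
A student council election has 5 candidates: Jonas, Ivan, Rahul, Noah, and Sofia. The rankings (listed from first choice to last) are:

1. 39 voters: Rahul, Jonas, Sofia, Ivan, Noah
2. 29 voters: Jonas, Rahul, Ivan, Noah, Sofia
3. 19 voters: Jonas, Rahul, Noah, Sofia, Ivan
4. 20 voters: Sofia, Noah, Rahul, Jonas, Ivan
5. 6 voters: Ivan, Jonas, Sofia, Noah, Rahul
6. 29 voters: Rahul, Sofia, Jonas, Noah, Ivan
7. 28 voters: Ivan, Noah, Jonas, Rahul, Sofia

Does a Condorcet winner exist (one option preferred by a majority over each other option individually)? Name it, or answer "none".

Rahul

Rahul vs Jonas: 88–82 for Rahul.
Rahul vs Ivan: 136–34 for Rahul.
Rahul vs Noah: 116–54 for Rahul.
Rahul vs Sofia: 144–26 for Rahul.
Rahul beats every other option head-to-head.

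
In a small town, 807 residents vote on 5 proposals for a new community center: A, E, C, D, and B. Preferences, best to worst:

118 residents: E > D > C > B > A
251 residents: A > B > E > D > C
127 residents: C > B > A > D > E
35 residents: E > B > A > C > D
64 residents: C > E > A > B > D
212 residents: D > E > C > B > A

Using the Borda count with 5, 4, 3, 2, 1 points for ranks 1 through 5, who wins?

E

A: 118·1 + 251·5 + 127·3 + 35·3 + 64·3 + 212·1 = 2263
E: 118·5 + 251·3 + 127·1 + 35·5 + 64·4 + 212·4 = 2749
C: 118·3 + 251·1 + 127·5 + 35·2 + 64·5 + 212·3 = 2266
D: 118·4 + 251·2 + 127·2 + 35·1 + 64·1 + 212·5 = 2387
B: 118·2 + 251·4 + 127·4 + 35·4 + 64·2 + 212·2 = 2440
E has the highest Borda score (2749).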